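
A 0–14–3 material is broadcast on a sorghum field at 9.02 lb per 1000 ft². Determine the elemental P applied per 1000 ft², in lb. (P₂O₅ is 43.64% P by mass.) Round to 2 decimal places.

P₂O₅ per 1000 ft² = 9.02 × 14% = 1.2628 lb.
Elemental P = 1.2628 × 0.4364 = 0.551086 lb per 1000 ft².

0.55 lb P per thousand sq ft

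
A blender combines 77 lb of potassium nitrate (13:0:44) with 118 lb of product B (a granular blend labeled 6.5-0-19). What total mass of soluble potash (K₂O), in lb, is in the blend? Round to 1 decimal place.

56.3 lb K₂O

K₂O mass = 44%×77 + 19%×118 = 56.3 lb.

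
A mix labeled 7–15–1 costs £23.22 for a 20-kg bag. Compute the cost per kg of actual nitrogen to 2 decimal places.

N in bag = 20 × 7% = 1.4 kg.
Cost per kg N = £23.22 / 1.4 = £16.5857.

£16.59 per kg N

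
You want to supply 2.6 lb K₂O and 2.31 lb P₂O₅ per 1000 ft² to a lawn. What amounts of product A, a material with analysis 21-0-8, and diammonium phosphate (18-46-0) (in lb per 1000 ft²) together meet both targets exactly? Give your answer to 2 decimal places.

Let a = lb of product A, b = lb of diammonium phosphate (per 1000 ft²).
K₂O: 0.08·a + 0·b = 2.6
P₂O₅: 0·a + 0.46·b = 2.31
Solving simultaneously: a = 32.5, b = 5.02174.

32.50 lb product A, 5.02 lb diammonium phosphate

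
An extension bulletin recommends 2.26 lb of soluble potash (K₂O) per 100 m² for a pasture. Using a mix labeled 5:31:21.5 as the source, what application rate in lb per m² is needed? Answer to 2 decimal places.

0.11 lb of product per sq m

Product per 100 m² = 2.26 / 21.5% = 10.5116 lb.
Convert to per m²: 10.5116 × 0.01 = 0.105116 lb.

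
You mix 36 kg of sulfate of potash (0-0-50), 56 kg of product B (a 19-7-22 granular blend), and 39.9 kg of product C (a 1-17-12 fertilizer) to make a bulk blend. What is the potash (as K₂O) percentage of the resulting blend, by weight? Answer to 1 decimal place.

Total mass = 36 + 56 + 39.9 = 131.9 kg.
K₂O mass = 50%×36 + 22%×56 + 12%×39.9 = 35.108 kg.
% K₂O = 35.108 / 131.9 = 26.6171%.

26.6% K₂O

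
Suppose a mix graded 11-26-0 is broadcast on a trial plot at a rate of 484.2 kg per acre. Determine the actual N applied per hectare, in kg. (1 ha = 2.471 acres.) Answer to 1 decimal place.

nitrogen per acre = 484.2 × 11% = 53.262 kg.
Convert to per hectare: 53.262 × 2.471 = 131.61 kg.

131.6 kg N per hectare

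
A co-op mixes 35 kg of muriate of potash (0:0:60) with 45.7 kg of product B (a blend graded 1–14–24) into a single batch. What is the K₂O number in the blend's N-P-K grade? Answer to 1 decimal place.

39.6% K₂O

Total mass = 35 + 45.7 = 80.7 kg.
K₂O mass = 60%×35 + 24%×45.7 = 31.968 kg.
% K₂O = 31.968 / 80.7 = 39.6134%.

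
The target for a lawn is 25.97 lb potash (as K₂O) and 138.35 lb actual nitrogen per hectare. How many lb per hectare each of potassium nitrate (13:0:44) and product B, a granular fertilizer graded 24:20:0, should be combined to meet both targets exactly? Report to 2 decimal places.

Let a = lb of potassium nitrate, b = lb of product B (per hectare).
K₂O: 0.44·a + 0·b = 25.97
N: 0.13·a + 0.24·b = 138.35
From row1: a = (25.97 − 0·b) / 0.44.
Into row2: 0.13·(25.97 − 0·b)/0.44 + 0.24·b = 138.35 → b = 544.488, a = 59.0227.

59.02 lb potassium nitrate, 544.49 lb product B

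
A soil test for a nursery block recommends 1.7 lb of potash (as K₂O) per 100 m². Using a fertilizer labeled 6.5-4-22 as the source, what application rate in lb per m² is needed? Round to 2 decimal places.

0.08 lb of product per sq m

Product per 100 m² = 1.7 / 22% = 7.72727 lb.
Convert to per m²: 7.72727 × 0.01 = 0.0772727 lb.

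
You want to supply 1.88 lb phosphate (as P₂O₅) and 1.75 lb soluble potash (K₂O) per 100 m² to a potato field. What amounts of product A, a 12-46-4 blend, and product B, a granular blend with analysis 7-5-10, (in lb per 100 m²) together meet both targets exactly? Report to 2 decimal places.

Let a = lb of product A, b = lb of product B (per 100 m²).
P₂O₅: 0.46·a + 0.05·b = 1.88
K₂O: 0.04·a + 0.1·b = 1.75
Solving simultaneously: a = 2.28409, b = 16.5864.

2.28 lb product A, 16.59 lb product B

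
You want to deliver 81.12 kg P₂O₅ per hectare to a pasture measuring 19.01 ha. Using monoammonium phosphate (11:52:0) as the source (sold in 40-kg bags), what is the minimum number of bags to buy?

75 bags

Product per hectare = 81.12 / 52% = 156 kg.
Total product = 156 × 19.01 = 2965.56 kg.
Bags = ⌈2965.56 / 40⌉ = 75.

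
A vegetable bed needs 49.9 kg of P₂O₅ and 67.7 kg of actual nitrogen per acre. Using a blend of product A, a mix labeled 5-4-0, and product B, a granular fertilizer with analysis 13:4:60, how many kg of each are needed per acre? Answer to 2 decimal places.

With a, b = kg per acre of product A and product B:
P₂O₅: 0.04·a + 0.04·b = 49.9
N: 0.05·a + 0.13·b = 67.7
Eliminate b: (row1) − 0.04/0.13·(row2) → 0.0246154·a = 29.0692, so a = 1180.937.
Then b = (67.7 − 0.05·1180.937) / 0.13 = 66.5625.

1180.94 kg product A, 66.56 kg product B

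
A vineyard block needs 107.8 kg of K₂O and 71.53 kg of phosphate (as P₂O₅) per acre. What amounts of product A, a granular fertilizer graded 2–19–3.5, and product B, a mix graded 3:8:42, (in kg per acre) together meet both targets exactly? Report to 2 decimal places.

Let a = kg of product A, b = kg of product B (per acre).
K₂O: 0.035·a + 0.42·b = 107.8
P₂O₅: 0.19·a + 0.08·b = 71.53
From row1: a = (107.8 − 0.42·b) / 0.035.
Into row2: 0.19·(107.8 − 0.42·b)/0.035 + 0.08·b = 71.53 → b = 233.486, a = 278.164.

278.16 kg product A, 233.49 kg product B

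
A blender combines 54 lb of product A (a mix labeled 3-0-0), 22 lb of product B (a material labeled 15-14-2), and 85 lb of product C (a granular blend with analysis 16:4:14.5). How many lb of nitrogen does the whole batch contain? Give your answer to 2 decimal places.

N mass = 3%×54 + 15%×22 + 16%×85 = 18.52 lb.

18.52 lb N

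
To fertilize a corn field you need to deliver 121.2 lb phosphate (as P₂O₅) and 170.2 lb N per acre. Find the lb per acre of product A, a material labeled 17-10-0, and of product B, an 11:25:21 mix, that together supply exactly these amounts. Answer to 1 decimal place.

927.6 lb product A, 113.8 lb product B

With a, b = lb per acre of product A and product B:
P₂O₅: 0.1·a + 0.25·b = 121.2
N: 0.17·a + 0.11·b = 170.2
Solving simultaneously: a = 927.556, b = 113.778.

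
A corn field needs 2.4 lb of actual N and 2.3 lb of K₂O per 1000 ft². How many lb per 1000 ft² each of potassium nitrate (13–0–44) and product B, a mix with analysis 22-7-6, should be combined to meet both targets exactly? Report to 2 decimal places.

Per-1000 ft² balance (a = potassium nitrate, b = product B):
N: 0.13·a + 0.22·b = 2.4
K₂O: 0.44·a + 0.06·b = 2.3
Eliminate a: (row1) − 0.13/0.44·(row2) → 0.202273·b = 1.72045, so b = 8.50562.
Back-substitute: a = (2.4 − 0.22·8.50562) / 0.13 = 4.06742.

4.07 lb potassium nitrate, 8.51 lb product B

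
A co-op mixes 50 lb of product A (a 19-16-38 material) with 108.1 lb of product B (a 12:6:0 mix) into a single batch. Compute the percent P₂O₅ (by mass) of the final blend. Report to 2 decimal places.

9.16% P₂O₅

Total mass = 50 + 108.1 = 158.1 lb.
P₂O₅ mass = 16%×50 + 6%×108.1 = 14.486 lb.
% P₂O₅ = 14.486 / 158.1 = 9.16256%.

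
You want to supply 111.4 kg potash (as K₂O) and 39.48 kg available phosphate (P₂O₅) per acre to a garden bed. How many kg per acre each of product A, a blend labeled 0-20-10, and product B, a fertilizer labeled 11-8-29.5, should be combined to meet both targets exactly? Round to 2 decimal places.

Per-acre balance (a = product A, b = product B):
K₂O: 0.1·a + 0.295·b = 111.4
P₂O₅: 0.2·a + 0.08·b = 39.48
From row1: a = (111.4 − 0.295·b) / 0.1.
Into row2: 0.2·(111.4 − 0.295·b)/0.1 + 0.08·b = 39.48 → b = 359.451, a = 53.6196.

53.62 kg product A, 359.45 kg product B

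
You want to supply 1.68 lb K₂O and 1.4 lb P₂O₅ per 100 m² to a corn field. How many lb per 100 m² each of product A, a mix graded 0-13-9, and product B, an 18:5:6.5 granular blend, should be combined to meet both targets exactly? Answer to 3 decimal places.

Per-100 m² balance (a = product A, b = product B):
K₂O: 0.09·a + 0.065·b = 1.68
P₂O₅: 0.13·a + 0.05·b = 1.4
From row1: a = (1.68 − 0.065·b) / 0.09.
Into row2: 0.13·(1.68 − 0.065·b)/0.09 + 0.05·b = 1.4 → b = 23.3924, a = 1.77215.

1.772 lb product A, 23.392 lb product B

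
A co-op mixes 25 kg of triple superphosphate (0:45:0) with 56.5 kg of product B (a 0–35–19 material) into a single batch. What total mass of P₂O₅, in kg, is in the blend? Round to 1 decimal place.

31.0 kg P₂O₅

P₂O₅ mass = 45%×25 + 35%×56.5 = 31.025 kg.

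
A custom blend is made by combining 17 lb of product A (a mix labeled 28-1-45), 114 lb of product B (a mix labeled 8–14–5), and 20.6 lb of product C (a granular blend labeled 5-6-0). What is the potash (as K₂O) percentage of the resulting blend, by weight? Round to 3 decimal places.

8.806% K₂O

Total mass = 17 + 114 + 20.6 = 151.6 lb.
K₂O mass = 45%×17 + 5%×114 + 0%×20.6 = 13.35 lb.
% K₂O = 13.35 / 151.6 = 8.80607%.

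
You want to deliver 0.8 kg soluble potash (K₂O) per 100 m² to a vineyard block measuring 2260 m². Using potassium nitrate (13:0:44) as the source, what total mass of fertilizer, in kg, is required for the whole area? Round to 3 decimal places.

41.091 kg

Product per 100 m² = 0.8 / 44% = 1.81818 kg.
Total product = 1.81818 × 2260 / 100 = 41.0909 kg.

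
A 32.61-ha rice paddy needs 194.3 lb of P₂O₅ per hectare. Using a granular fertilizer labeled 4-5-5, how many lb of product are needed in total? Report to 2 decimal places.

Product per hectare = 194.3 / 5% = 3886 lb.
Total product = 3886 × 32.61 = 126722.46 lb.

126722.46 lb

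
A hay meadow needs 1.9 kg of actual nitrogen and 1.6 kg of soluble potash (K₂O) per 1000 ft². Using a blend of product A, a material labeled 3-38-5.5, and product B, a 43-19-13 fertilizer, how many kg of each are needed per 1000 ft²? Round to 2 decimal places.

Per-1000 ft² balance (a = product A, b = product B):
N: 0.03·a + 0.43·b = 1.9
K₂O: 0.055·a + 0.13·b = 1.6
Eliminate b: (row1) − 0.43/0.13·(row2) → -0.151923·a = -3.39231, so a = 22.3291.
Then b = (1.6 − 0.055·22.3291) / 0.13 = 2.86076.

22.33 kg product A, 2.86 kg product B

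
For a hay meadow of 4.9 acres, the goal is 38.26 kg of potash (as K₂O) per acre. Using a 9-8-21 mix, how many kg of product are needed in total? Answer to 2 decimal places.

892.73 kg

Product per acre = 38.26 / 21% = 182.19 kg.
Total product = 182.19 × 4.9 = 892.733 kg.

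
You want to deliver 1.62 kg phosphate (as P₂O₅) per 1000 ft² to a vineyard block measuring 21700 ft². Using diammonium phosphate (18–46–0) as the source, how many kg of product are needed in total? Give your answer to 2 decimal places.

Product per 1000 ft² = 1.62 / 46% = 3.52174 kg.
Total product = 3.52174 × 21700 / 1000 = 76.4217 kg.

76.42 kg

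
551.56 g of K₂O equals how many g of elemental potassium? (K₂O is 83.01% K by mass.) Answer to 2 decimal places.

K = 551.56 × 0.8301 = 457.84996 g.

457.85 g K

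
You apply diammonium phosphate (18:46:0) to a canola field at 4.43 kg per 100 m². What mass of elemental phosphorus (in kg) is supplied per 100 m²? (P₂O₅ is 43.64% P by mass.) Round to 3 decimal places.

0.889 kg P per hundred sq m

P₂O₅ per 100 m² = 4.43 × 46% = 2.0378 kg.
Elemental P = 2.0378 × 0.4364 = 0.889296 kg per 100 m².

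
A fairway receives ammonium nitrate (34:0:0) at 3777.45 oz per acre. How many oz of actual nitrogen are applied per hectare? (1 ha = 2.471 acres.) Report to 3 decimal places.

nitrogen per acre = 3777.45 × 34% = 1284.33 oz.
Convert to per hectare: 1284.33 × 2.471 = 3173.5868 oz.

3173.587 oz N per hectare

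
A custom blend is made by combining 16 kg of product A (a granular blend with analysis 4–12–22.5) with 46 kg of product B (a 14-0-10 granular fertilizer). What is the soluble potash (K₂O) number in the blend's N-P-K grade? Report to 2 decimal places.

Total mass = 16 + 46 = 62 kg.
K₂O mass = 22.5%×16 + 10%×46 = 8.2 kg.
% K₂O = 8.2 / 62 = 13.2258%.

13.23% K₂O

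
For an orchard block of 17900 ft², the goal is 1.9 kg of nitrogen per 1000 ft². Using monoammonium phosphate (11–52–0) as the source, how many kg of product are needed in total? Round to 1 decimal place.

Product per 1000 ft² = 1.9 / 11% = 17.2727 kg.
Total product = 17.2727 × 17900 / 1000 = 309.182 kg.

309.2 kg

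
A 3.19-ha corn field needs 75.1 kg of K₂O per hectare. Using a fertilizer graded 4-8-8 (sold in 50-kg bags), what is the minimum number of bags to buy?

60 bags

Product per hectare = 75.1 / 8% = 938.75 kg.
Total product = 938.75 × 3.19 = 2994.61 kg.
Bags = ⌈2994.61 / 50⌉ = 60.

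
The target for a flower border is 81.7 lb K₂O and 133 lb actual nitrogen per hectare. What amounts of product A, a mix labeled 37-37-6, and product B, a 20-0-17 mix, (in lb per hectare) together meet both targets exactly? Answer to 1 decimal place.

123.2 lb product A, 437.1 lb product B

Per-hectare balance (a = product A, b = product B):
K₂O: 0.06·a + 0.17·b = 81.7
N: 0.37·a + 0.2·b = 133
Eliminate a: (row1) − 0.06/0.37·(row2) → 0.137568·b = 60.1324, so b = 437.112.
Back-substitute: a = (81.7 − 0.17·437.112) / 0.06 = 123.183.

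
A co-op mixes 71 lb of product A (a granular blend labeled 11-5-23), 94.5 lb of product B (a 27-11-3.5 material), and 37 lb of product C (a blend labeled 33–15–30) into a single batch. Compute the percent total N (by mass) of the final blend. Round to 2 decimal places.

Total mass = 71 + 94.5 + 37 = 202.5 lb.
N mass = 11%×71 + 27%×94.5 + 33%×37 = 45.535 lb.
% N = 45.535 / 202.5 = 22.4864%.

22.49% N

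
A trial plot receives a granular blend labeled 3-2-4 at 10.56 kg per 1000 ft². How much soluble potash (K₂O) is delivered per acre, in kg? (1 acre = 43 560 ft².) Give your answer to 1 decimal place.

18.4 kg K₂O per acre

K₂O per 1000 ft² = 10.56 × 4% = 0.4224 kg.
Convert to per acre: 0.4224 × 43.56 = 18.3997 kg.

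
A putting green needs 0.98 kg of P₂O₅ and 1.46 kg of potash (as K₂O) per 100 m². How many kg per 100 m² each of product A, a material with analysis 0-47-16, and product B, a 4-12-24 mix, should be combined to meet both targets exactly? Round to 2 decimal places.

Let a = kg of product A, b = kg of product B (per 100 m²).
P₂O₅: 0.47·a + 0.12·b = 0.98
K₂O: 0.16·a + 0.24·b = 1.46
From row1: a = (0.98 − 0.12·b) / 0.47.
Into row2: 0.16·(0.98 − 0.12·b)/0.47 + 0.24·b = 1.46 → b = 5.65598, a = 0.641026.

0.64 kg product A, 5.66 kg product B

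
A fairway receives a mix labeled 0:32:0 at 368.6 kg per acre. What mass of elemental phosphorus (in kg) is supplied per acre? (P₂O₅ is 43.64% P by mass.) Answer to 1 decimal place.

P₂O₅ per acre = 368.6 × 32% = 117.952 kg.
Elemental P = 117.952 × 0.4364 = 51.4743 kg per acre.

51.5 kg P per acre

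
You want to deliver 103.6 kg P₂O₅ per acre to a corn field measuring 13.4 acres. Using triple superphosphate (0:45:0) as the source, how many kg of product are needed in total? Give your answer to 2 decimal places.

Product per acre = 103.6 / 45% = 230.222 kg.
Total product = 230.222 × 13.4 = 3084.978 kg.

3084.98 kg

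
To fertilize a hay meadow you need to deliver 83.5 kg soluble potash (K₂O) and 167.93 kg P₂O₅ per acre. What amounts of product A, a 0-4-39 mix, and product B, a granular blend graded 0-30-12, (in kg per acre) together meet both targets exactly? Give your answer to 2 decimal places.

43.66 kg product A, 553.95 kg product B

Let a = kg of product A, b = kg of product B (per acre).
K₂O: 0.39·a + 0.12·b = 83.5
P₂O₅: 0.04·a + 0.3·b = 167.93
Solving simultaneously: a = 43.6578, b = 553.946.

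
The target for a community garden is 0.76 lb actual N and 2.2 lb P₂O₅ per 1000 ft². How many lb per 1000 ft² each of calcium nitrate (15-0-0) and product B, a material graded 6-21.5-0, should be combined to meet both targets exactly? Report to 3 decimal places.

Let a = lb of calcium nitrate, b = lb of product B (per 1000 ft²).
N: 0.15·a + 0.06·b = 0.76
P₂O₅: 0·a + 0.215·b = 2.2
Solving simultaneously: a = 0.973643, b = 10.2326.

0.974 lb calcium nitrate, 10.233 lb product B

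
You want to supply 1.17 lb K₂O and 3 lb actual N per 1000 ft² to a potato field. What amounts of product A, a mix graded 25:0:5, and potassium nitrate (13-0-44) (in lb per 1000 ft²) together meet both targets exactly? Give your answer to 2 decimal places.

11.28 lb product A, 1.38 lb potassium nitrate

With a, b = lb per 1000 ft² of product A and potassium nitrate:
K₂O: 0.05·a + 0.44·b = 1.17
N: 0.25·a + 0.13·b = 3
Eliminate b: (row1) − 0.44/0.13·(row2) → -0.796154·a = -8.98385, so a = 11.2841.
Then b = (3 − 0.25·11.2841) / 0.13 = 1.37681.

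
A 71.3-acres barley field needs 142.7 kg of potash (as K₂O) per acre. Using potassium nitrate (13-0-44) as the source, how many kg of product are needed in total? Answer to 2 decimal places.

Product per acre = 142.7 / 44% = 324.318 kg.
Total product = 324.318 × 71.3 = 23123.886 kg.

23123.89 kg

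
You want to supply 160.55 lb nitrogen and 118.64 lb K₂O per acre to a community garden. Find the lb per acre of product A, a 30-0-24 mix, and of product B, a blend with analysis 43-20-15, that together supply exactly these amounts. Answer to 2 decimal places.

462.76 lb product A, 50.52 lb product B

Let a = lb of product A, b = lb of product B (per acre).
N: 0.3·a + 0.43·b = 160.55
K₂O: 0.24·a + 0.15·b = 118.64
Solving simultaneously: a = 462.761, b = 50.5155.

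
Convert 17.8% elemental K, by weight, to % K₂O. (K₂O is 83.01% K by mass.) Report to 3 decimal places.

21.443% K₂O

%K₂O = 17.8 / 0.8301 = 21.4432%.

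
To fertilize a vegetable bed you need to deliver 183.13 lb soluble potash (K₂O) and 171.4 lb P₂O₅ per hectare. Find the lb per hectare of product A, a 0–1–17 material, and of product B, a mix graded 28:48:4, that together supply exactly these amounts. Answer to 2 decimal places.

998.11 lb product A, 336.29 lb product B

Per-hectare balance (a = product A, b = product B):
K₂O: 0.17·a + 0.04·b = 183.13
P₂O₅: 0.01·a + 0.48·b = 171.4
Eliminate b: (row1) − 0.04/0.48·(row2) → 0.169167·a = 168.847, so a = 998.108.
Then b = (171.4 − 0.01·998.108) / 0.48 = 336.289.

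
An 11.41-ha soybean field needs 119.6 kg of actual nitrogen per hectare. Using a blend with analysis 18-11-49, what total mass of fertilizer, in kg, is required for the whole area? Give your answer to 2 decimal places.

Product per hectare = 119.6 / 18% = 664.444 kg.
Total product = 664.444 × 11.41 = 7581.311 kg.

7581.31 kg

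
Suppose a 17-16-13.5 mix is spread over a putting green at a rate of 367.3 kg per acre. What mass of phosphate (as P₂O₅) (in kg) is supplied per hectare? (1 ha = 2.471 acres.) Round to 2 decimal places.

P₂O₅ per acre = 367.3 × 16% = 58.768 kg.
Convert to per hectare: 58.768 × 2.471 = 145.216 kg.

145.22 kg P₂O₅ per hectare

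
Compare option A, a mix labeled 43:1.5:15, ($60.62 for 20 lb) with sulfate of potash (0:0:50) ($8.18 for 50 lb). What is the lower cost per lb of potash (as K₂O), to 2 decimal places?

option A: K₂O per bag = 20 × 15% = 3 lb; cost = 60.62 / 3 = $20.2067/lb K₂O.
sulfate of potash: K₂O per bag = 50 × 50% = 25 lb; cost = 8.18 / 25 = $0.3272/lb K₂O.
sulfate of potash is cheaper.

$0.33 per lb K₂O (sulfate of potash)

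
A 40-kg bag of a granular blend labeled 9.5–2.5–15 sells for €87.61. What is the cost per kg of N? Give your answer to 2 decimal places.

€23.06 per kg N

N in bag = 40 × 9.5% = 3.8 kg.
Cost per kg N = €87.61 / 3.8 = €23.0553.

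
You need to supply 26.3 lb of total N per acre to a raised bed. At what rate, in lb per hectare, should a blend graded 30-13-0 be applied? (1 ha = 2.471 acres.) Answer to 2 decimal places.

216.62 lb of product per hectare

Product per acre = 26.3 / 30% = 87.6667 lb.
Convert to per hectare: 87.6667 × 2.471 = 216.624 lb.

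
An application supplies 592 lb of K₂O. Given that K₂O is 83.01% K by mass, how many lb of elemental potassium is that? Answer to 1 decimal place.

491.4 lb K

K = 592 × 0.8301 = 491.419 lb.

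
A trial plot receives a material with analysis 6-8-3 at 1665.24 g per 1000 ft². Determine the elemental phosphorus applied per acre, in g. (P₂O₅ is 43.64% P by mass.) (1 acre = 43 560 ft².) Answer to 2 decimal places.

2532.44 g P per acre

P₂O₅ per 1000 ft² = 1665.24 × 8% = 133.219 g.
Elemental P = 133.219 × 0.4364 = 58.1369 g per 1000 ft².
Convert to per acre: 58.1369 × 43.56 = 2532.442 g.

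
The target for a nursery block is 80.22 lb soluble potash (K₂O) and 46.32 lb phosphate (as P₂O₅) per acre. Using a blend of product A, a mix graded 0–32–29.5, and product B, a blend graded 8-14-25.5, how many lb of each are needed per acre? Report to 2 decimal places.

14.41 lb product A, 297.92 lb product B

With a, b = lb per acre of product A and product B:
K₂O: 0.295·a + 0.255·b = 80.22
P₂O₅: 0.32·a + 0.14·b = 46.32
Eliminate b: (row1) − 0.255/0.14·(row2) → -0.287857·a = -4.14857, so a = 14.4119.
Then b = (46.32 − 0.32·14.4119) / 0.14 = 297.916.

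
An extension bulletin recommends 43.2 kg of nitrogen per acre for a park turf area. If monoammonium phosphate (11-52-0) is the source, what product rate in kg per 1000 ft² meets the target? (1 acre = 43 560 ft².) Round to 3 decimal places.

Product per acre = 43.2 / 11% = 392.727 kg.
Convert to per 1000 ft²: 392.727 × 0.0229568 = 9.01578 kg.

9.016 kg of product per thousand sq ft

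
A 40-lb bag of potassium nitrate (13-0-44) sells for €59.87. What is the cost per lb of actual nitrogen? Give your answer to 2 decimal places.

€11.51 per lb N

N in bag = 40 × 13% = 5.2 lb.
Cost per lb N = €59.87 / 5.2 = €11.5135.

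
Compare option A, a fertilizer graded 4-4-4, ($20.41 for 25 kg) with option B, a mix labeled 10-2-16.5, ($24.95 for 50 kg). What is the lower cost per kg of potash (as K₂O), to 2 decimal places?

option A: K₂O per bag = 25 × 4% = 1 kg; cost = 20.41 / 1 = $20.4100/kg K₂O.
option B: K₂O per bag = 50 × 16.5% = 8.25 kg; cost = 24.95 / 8.25 = $3.0242/kg K₂O.
option B is cheaper.

$3.02 per kg K₂O (option B)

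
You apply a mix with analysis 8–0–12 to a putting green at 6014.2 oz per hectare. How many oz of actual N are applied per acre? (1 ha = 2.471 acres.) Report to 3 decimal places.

194.713 oz N per acre

nitrogen per hectare = 6014.2 × 8% = 481.136 oz.
Convert to per acre: 481.136 × 0.404694 = 194.7131 oz.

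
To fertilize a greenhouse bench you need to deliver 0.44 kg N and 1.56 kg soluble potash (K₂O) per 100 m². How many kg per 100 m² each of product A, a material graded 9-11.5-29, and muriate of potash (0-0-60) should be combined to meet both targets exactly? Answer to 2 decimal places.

4.89 kg product A, 0.24 kg muriate of potash

Let a = kg of product A, b = kg of muriate of potash (per 100 m²).
N: 0.09·a + 0·b = 0.44
K₂O: 0.29·a + 0.6·b = 1.56
Eliminate a: (row1) − 0.09/0.29·(row2) → -0.186207·b = -0.0441379, so b = 0.237037.
Back-substitute: a = (0.44 − 0·0.237037) / 0.09 = 4.88889.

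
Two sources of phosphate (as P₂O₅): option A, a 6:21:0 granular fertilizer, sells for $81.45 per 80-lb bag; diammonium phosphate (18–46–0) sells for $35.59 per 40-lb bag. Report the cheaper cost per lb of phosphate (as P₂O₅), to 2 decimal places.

option A: P₂O₅ per bag = 80 × 21% = 16.8 lb; cost = 81.45 / 16.8 = $4.8482/lb P₂O₅.
diammonium phosphate: P₂O₅ per bag = 40 × 46% = 18.4 lb; cost = 35.59 / 18.4 = $1.9342/lb P₂O₅.
diammonium phosphate is cheaper.

$1.93 per lb P₂O₅ (diammonium phosphate)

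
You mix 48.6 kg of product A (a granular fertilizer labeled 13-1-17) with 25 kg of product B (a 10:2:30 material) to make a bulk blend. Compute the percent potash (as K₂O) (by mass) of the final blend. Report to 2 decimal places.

Total mass = 48.6 + 25 = 73.6 kg.
K₂O mass = 17%×48.6 + 30%×25 = 15.762 kg.
% K₂O = 15.762 / 73.6 = 21.4158%.

21.42% K₂O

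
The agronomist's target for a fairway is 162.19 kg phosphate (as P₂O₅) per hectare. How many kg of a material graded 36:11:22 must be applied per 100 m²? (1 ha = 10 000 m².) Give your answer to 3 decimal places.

14.745 kg of product per hundred sq m

Product per hectare = 162.19 / 11% = 1474.45 kg.
Convert to per 100 m²: 1474.45 × 0.01 = 14.7445 kg.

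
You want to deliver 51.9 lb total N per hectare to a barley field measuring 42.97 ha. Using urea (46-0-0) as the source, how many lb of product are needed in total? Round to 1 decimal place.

4848.1 lb

Product per hectare = 51.9 / 46% = 112.826 lb.
Total product = 112.826 × 42.97 = 4848.14 lb.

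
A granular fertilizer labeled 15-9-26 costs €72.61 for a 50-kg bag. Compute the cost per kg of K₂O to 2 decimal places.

€5.59 per kg K₂O

K₂O in bag = 50 × 26% = 13 kg.
Cost per kg K₂O = €72.61 / 13 = €5.5854.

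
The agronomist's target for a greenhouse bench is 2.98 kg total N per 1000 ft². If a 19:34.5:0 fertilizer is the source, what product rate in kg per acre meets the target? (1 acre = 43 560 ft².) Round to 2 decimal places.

Product per 1000 ft² = 2.98 / 19% = 15.6842 kg.
Convert to per acre: 15.6842 × 43.56 = 683.204 kg.

683.20 kg of product per acre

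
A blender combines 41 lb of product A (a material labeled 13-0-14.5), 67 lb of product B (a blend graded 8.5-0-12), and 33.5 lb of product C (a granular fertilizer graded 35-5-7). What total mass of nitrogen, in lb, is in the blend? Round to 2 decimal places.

N mass = 13%×41 + 8.5%×67 + 35%×33.5 = 22.75 lb.

22.75 lb N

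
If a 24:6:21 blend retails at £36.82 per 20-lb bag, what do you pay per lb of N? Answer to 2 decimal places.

N in bag = 20 × 24% = 4.8 lb.
Cost per lb N = £36.82 / 4.8 = £7.6708.

£7.67 per lb N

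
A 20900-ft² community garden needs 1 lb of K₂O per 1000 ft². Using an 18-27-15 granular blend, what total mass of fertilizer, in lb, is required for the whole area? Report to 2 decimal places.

139.33 lb

Product per 1000 ft² = 1 / 15% = 6.66667 lb.
Total product = 6.66667 × 20900 / 1000 = 139.333 lb.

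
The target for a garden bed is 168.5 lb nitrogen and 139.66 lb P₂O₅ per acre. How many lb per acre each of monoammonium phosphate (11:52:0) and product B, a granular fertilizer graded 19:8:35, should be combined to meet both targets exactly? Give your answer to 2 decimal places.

Let a = lb of monoammonium phosphate, b = lb of product B (per acre).
N: 0.11·a + 0.19·b = 168.5
P₂O₅: 0.52·a + 0.08·b = 139.66
Solving simultaneously: a = 145.06, b = 802.86.

145.06 lb monoammonium phosphate, 802.86 lb product B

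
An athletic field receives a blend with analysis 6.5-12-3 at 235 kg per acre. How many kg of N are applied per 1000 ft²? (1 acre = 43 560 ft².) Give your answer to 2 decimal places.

nitrogen per acre = 235 × 6.5% = 15.275 kg.
Convert to per 1000 ft²: 15.275 × 0.0229568 = 0.350666 kg.

0.35 kg N per thousand sq ft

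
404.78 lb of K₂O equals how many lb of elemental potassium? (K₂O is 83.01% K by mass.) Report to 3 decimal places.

336.008 lb K

K = 404.78 × 0.8301 = 336.0079 lb.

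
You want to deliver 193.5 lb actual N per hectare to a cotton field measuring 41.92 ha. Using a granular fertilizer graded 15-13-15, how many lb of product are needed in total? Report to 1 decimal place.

54076.8 lb

Product per hectare = 193.5 / 15% = 1290 lb.
Total product = 1290 × 41.92 = 54076.8 lb.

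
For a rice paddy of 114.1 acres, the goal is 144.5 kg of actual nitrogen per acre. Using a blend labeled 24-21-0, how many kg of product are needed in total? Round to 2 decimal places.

68697.71 kg

Product per acre = 144.5 / 24% = 602.083 kg.
Total product = 602.083 × 114.1 = 68697.708 kg.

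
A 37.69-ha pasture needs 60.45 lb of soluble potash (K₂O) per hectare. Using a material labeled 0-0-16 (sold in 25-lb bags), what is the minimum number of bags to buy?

Product per hectare = 60.45 / 16% = 377.812 lb.
Total product = 377.812 × 37.69 = 14239.8 lb.
Bags = ⌈14239.8 / 25⌉ = 570.

570 bags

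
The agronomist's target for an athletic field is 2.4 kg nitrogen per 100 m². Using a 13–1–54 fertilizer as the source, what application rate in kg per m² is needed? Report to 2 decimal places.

0.18 kg of product per sq m

Product per 100 m² = 2.4 / 13% = 18.4615 kg.
Convert to per m²: 18.4615 × 0.01 = 0.184615 kg.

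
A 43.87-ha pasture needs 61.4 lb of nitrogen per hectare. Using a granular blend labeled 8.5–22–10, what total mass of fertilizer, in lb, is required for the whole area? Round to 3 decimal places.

Product per hectare = 61.4 / 8.5% = 722.353 lb.
Total product = 722.353 × 43.87 = 31689.6235 lb.

31689.624 lb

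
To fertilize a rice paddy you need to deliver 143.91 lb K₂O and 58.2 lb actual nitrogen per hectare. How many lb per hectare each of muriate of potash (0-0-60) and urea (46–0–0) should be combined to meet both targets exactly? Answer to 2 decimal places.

239.85 lb muriate of potash, 126.52 lb urea

With a, b = lb per hectare of muriate of potash and urea:
K₂O: 0.6·a + 0·b = 143.91
N: 0·a + 0.46·b = 58.2
Solving simultaneously: a = 239.85, b = 126.522.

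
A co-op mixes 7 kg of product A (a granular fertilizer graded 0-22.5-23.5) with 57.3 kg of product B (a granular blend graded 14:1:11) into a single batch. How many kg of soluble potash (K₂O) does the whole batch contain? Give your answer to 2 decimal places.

7.95 kg K₂O

K₂O mass = 23.5%×7 + 11%×57.3 = 7.948 kg.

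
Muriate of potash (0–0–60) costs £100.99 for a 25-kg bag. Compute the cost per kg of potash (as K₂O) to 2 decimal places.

£6.73 per kg K₂O

K₂O in bag = 25 × 60% = 15 kg.
Cost per kg K₂O = £100.99 / 15 = £6.7327.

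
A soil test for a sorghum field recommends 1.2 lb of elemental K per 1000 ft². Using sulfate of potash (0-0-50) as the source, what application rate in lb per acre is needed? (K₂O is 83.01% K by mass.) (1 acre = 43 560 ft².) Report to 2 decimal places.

125.94 lb of product per acre

As K₂O: 1.2 / 0.8301 = 1.44561 lb per 1000 ft².
Product per 1000 ft² = 1.44561 / 50% = 2.89122 lb.
Convert to per acre: 2.89122 × 43.56 = 125.941 lb.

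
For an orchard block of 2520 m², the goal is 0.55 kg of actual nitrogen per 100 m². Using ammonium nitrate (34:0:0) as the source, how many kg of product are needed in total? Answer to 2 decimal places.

Product per 100 m² = 0.55 / 34% = 1.61765 kg.
Total product = 1.61765 × 2520 / 100 = 40.7647 kg.

40.76 kg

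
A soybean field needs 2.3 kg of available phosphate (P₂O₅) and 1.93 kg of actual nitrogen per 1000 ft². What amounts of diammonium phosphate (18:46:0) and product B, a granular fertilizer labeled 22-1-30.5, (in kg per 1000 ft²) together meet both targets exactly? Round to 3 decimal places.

4.896 kg diammonium phosphate, 4.767 kg product B

Per-1000 ft² balance (a = diammonium phosphate, b = product B):
P₂O₅: 0.46·a + 0.01·b = 2.3
N: 0.18·a + 0.22·b = 1.93
From row1: a = (2.3 − 0.01·b) / 0.46.
Into row2: 0.18·(2.3 − 0.01·b)/0.46 + 0.22·b = 1.93 → b = 4.7666, a = 4.89638.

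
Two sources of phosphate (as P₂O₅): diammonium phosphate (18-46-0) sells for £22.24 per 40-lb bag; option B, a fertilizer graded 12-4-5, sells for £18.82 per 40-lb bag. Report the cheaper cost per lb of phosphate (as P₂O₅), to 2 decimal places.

£1.21 per lb P₂O₅ (diammonium phosphate)

diammonium phosphate: P₂O₅ per bag = 40 × 46% = 18.4 lb; cost = 22.24 / 18.4 = £1.2087/lb P₂O₅.
option B: P₂O₅ per bag = 40 × 4% = 1.6 lb; cost = 18.82 / 1.6 = £11.7625/lb P₂O₅.
diammonium phosphate is cheaper.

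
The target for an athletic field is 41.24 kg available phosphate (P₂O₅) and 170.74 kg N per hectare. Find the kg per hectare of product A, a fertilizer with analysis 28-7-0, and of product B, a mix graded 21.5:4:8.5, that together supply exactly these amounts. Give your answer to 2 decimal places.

Per-hectare balance (a = product A, b = product B):
P₂O₅: 0.07·a + 0.04·b = 41.24
N: 0.28·a + 0.215·b = 170.74
From row1: a = (41.24 − 0.04·b) / 0.07.
Into row2: 0.28·(41.24 − 0.04·b)/0.07 + 0.215·b = 170.74 → b = 105.091, a = 529.091.

529.09 kg product A, 105.09 kg product B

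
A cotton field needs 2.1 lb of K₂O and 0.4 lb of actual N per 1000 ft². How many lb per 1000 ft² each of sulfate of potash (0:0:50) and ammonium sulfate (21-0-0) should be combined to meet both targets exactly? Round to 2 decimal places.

Let a = lb of sulfate of potash, b = lb of ammonium sulfate (per 1000 ft²).
K₂O: 0.5·a + 0·b = 2.1
N: 0·a + 0.21·b = 0.4
Solving simultaneously: a = 4.2, b = 1.90476.

4.20 lb sulfate of potash, 1.90 lb ammonium sulfate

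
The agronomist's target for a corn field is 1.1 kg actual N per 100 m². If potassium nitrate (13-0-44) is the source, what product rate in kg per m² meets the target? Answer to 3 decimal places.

0.085 kg of product per sq m

Product per 100 m² = 1.1 / 13% = 8.46154 kg.
Convert to per m²: 8.46154 × 0.01 = 0.0846154 kg.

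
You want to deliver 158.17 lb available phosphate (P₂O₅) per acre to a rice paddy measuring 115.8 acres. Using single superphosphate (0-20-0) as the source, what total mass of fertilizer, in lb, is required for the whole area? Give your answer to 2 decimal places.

91580.43 lb

Product per acre = 158.17 / 20% = 790.85 lb.
Total product = 790.85 × 115.8 = 91580.43 lb.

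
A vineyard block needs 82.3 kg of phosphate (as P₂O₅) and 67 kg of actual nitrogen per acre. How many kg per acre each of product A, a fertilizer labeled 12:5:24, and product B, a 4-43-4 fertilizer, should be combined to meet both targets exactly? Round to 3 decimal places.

Let a = kg of product A, b = kg of product B (per acre).
P₂O₅: 0.05·a + 0.43·b = 82.3
N: 0.12·a + 0.04·b = 67
Eliminate b: (row1) − 0.43/0.04·(row2) → -1.24·a = -637.95, so a = 514.4758.
Then b = (67 − 0.12·514.4758) / 0.04 = 131.5726.

514.476 kg product A, 131.573 kg product B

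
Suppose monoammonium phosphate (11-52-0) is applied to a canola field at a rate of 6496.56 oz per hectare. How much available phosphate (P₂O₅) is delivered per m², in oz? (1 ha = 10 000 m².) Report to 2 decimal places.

P₂O₅ per hectare = 6496.56 × 52% = 3378.21 oz.
Convert to per m²: 3378.21 × 0.0001 = 0.337821 oz.

0.34 oz P₂O₅ per sq m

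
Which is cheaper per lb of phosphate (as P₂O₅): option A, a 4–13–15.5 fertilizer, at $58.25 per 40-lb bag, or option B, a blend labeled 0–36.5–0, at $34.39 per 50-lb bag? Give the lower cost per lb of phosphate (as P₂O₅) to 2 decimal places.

$1.88 per lb P₂O₅ (option B)

option A: P₂O₅ per bag = 40 × 13% = 5.2 lb; cost = 58.25 / 5.2 = $11.2019/lb P₂O₅.
option B: P₂O₅ per bag = 50 × 36.5% = 18.25 lb; cost = 34.39 / 18.25 = $1.8844/lb P₂O₅.
option B is cheaper.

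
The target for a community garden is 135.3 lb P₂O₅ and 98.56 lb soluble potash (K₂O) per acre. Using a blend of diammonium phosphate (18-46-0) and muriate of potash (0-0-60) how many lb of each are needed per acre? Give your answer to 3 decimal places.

294.130 lb diammonium phosphate, 164.267 lb muriate of potash

With a, b = lb per acre of diammonium phosphate and muriate of potash:
P₂O₅: 0.46·a + 0·b = 135.3
K₂O: 0·a + 0.6·b = 98.56
Solving simultaneously: a = 294.1304, b = 164.2667.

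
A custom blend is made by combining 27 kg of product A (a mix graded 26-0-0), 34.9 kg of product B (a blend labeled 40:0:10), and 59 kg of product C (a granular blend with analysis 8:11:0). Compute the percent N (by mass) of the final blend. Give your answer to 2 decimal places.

Total mass = 27 + 34.9 + 59 = 120.9 kg.
N mass = 26%×27 + 40%×34.9 + 8%×59 = 25.7 kg.
% N = 25.7 / 120.9 = 21.2572%.

21.26% N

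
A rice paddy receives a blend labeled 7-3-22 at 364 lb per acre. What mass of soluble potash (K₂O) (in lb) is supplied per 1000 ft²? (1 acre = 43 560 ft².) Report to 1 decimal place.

K₂O per acre = 364 × 22% = 80.08 lb.
Convert to per 1000 ft²: 80.08 × 0.0229568 = 1.83838 lb.

1.8 lb K₂O per thousand sq ft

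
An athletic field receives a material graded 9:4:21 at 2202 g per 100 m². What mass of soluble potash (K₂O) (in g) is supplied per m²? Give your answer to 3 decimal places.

4.624 g K₂O per sq m

K₂O per 100 m² = 2202 × 21% = 462.42 g.
Convert to per m²: 462.42 × 0.01 = 4.6242 g.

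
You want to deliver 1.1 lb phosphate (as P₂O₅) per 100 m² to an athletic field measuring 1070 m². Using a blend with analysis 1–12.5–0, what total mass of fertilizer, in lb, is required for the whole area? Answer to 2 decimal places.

Product per 100 m² = 1.1 / 12.5% = 8.8 lb.
Total product = 8.8 × 1070 / 100 = 94.16 lb.

94.16 lb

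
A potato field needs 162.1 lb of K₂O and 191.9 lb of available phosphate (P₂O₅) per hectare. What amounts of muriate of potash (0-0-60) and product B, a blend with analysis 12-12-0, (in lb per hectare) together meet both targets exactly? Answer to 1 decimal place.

270.2 lb muriate of potash, 1599.2 lb product B

With a, b = lb per hectare of muriate of potash and product B:
K₂O: 0.6·a + 0·b = 162.1
P₂O₅: 0·a + 0.12·b = 191.9
Solving simultaneously: a = 270.167, b = 1599.17.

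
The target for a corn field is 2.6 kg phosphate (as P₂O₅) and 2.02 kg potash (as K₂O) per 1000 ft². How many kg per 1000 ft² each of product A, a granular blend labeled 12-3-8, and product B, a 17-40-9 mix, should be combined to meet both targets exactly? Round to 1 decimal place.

With a, b = kg per 1000 ft² of product A and product B:
P₂O₅: 0.03·a + 0.4·b = 2.6
K₂O: 0.08·a + 0.09·b = 2.02
Solving simultaneously: a = 19.5904, b = 5.03072.

19.6 kg product A, 5.0 kg product B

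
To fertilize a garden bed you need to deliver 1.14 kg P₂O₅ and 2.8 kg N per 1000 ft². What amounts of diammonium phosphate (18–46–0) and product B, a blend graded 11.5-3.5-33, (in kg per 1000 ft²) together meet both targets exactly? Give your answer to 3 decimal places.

With a, b = kg per 1000 ft² of diammonium phosphate and product B:
P₂O₅: 0.46·a + 0.035·b = 1.14
N: 0.18·a + 0.115·b = 2.8
From row1: a = (1.14 − 0.035·b) / 0.46.
Into row2: 0.18·(1.14 − 0.035·b)/0.46 + 0.115·b = 2.8 → b = 23.2361, a = 0.7103.

0.710 kg diammonium phosphate, 23.236 kg product B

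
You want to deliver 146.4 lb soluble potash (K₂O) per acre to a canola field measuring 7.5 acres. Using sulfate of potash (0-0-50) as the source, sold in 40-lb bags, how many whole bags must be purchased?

55 bags

Product per acre = 146.4 / 50% = 292.8 lb.
Total product = 292.8 × 7.5 = 2196 lb.
Bags = ⌈2196 / 40⌉ = 55.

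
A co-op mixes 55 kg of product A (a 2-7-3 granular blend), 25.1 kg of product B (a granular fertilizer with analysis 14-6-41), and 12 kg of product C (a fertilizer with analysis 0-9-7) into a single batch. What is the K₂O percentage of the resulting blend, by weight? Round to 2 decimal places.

Total mass = 55 + 25.1 + 12 = 92.1 kg.
K₂O mass = 3%×55 + 41%×25.1 + 7%×12 = 12.781 kg.
% K₂O = 12.781 / 92.1 = 13.8773%.

13.88% K₂O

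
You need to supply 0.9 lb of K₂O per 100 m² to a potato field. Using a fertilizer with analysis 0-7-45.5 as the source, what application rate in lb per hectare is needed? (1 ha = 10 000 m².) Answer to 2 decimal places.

197.80 lb of product per hectare

Product per 100 m² = 0.9 / 45.5% = 1.97802 lb.
Convert to per hectare: 1.97802 × 100 = 197.802 lb.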